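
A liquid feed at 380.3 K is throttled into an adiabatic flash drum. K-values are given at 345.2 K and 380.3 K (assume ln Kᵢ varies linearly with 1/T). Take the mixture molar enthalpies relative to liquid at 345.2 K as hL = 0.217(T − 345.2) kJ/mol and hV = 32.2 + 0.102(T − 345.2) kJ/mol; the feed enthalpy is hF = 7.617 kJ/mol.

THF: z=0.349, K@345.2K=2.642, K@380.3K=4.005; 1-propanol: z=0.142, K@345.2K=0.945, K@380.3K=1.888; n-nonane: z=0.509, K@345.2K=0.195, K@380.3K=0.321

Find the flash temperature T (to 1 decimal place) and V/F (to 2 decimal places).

T = 350.8 K, V/F = 0.20

Adiabatic flash: solve Rachford–Rice at each trial T, then check hF = ψ·hV(T) + (1−ψ)·hL(T).
  T = 345.2 K: K = (2.642, 0.945, 0.195), RR gives ψ = 0.136, H_out = 4.393 kJ/mol
  T = 380.3 K: K = (4.005, 1.888, 0.321), RR gives ψ = 0.485, H_out = 21.266 kJ/mol
  T = 362.8 K: K = (3.288, 1.360, 0.253), RR gives ψ = 0.327, H_out = 13.678 kJ/mol
  T = 354.0 K: K = (2.955, 1.139, 0.223), RR gives ψ = 0.238, H_out = 9.319 kJ/mol
  T = 349.6 K: K = (2.796, 1.039, 0.209), RR gives ψ = 0.189, H_out = 6.940 kJ/mol
  T = 351.8 K: K = (2.875, 1.088, 0.216), RR gives ψ = 0.214, H_out = 8.149 kJ/mol
Linear interpolation between T = 349.6 (H_out = 6.940) and T = 351.8 (H_out = 8.149) on hF = 7.617 gives T ≈ 350.8 K, at which ψ = 0.20.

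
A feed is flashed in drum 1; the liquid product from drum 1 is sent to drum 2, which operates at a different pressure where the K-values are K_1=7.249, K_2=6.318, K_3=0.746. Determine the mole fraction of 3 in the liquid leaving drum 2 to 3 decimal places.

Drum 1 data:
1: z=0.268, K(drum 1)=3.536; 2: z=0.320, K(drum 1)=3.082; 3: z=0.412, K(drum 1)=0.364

x_3 (drum 2) = 0.957

Drum 1:
Rachford–Rice: g(ψ₁) = Σ zᵢ(Kᵢ−1)/(1+ψ₁(Kᵢ−1)) = 0.
g(0) = ΣzᵢKᵢ − 1 = 1.084 and g(1) = 1 − Σzᵢ/Kᵢ = -0.311, so a root lies in (0, 1).
Newton iteration, ψ₁⁰ = 0.5:
  ψ₁ = 0.500: g = 0.2419, g' = -1.026 → ψ₁ = 0.736
  ψ₁ = 0.736: g = 0.0079, g' = -1.015 → ψ₁ = 0.743
Converged at ψ₁ = 0.743.
Drum-1 compositions:
  1: x = 0.093, y = 0.328
  2: x = 0.126, y = 0.387
  3: x = 0.782, y = 0.284
Drum-2 feed = drum-1 liquid: z₂ = (0.0929, 0.1256, 0.7815).
Drum 2:
Rachford–Rice: g(ψ₂) = Σ zᵢ(Kᵢ−1)/(1+ψ₂(Kᵢ−1)) = 0.
Feasibility: ΣzᵢKᵢ = 2.050, Σzᵢ/Kᵢ = 1.080 — both > 1, two phases present.
Newton iteration, ψ₂⁰ = 0.5:
  ψ₂ = 0.500: g = 0.0959, g' = -0.545 → ψ₂ = 0.676
  ψ₂ = 0.676: g = 0.0168, g' = -0.375 → ψ₂ = 0.721
  ψ₂ = 0.721: g = 0.0006, g' = -0.347 → ψ₂ = 0.723
Converged at ψ₂ = 0.723.
  1: x = 0.017, y = 0.122
  2: x = 0.026, y = 0.164
  3: x = 0.957, y = 0.714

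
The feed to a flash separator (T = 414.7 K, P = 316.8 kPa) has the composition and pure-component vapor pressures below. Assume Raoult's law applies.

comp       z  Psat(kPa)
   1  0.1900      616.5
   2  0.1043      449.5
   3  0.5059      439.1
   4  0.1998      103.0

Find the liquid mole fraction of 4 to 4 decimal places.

x_4 = 0.4239

Raoult's law: Kᵢ = Pᵢˢᵃᵗ/P = Pᵢˢᵃᵗ/316.8.
  K_1 = 616.5/316.8 = 1.946023, K_2 = 449.5/316.8 = 1.418876, K_3 = 439.1/316.8 = 1.386048, K_4 = 103.0/316.8 = 0.325126
Let ψ = V/F and solve Σ zᵢ(Kᵢ−1)/(1+ψ(Kᵢ−1)) = 0.
g(0) = ΣzᵢKᵢ − 1 = 0.2839 and g(1) = 1 − Σzᵢ/Kᵢ = -0.1507, so a root lies in (0, 1).
Iterate (Newton) starting at ψ = 0.5:
  ψ = 0.5000: g = 0.11834, g' = -0.3511 → ψ = 0.8370
  ψ = 0.8370: g = -0.02962, g' = -0.5867 → ψ = 0.7865
  ψ = 0.7865: g = -0.00165, g' = -0.5240 → ψ = 0.7834
Converged at ψ = 0.7834.
Compositions from xᵢ = zᵢ/(1+ψ(Kᵢ−1)), yᵢ = Kᵢxᵢ:
  1: x = 0.1091, y = 0.2124
  2: x = 0.0785, y = 0.1114
  3: x = 0.3884, y = 0.5384
  4: x = 0.4239, y = 0.1378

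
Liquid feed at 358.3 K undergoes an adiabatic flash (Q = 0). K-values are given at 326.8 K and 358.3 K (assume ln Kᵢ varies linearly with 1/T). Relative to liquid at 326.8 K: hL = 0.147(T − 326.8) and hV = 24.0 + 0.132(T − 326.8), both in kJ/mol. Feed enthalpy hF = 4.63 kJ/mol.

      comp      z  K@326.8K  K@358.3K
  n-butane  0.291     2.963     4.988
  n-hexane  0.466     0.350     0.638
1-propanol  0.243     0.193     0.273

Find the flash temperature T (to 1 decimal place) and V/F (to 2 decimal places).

T = 334.6 K, V/F = 0.15

Adiabatic flash: solve Rachford–Rice at each trial T, then check hF = ψ·hV(T) + (1−ψ)·hL(T).
  T = 326.8 K: K = (2.963, 0.350, 0.193), RR gives ψ = 0.052, H_out = 1.251 kJ/mol
  T = 358.3 K: K = (4.988, 0.638, 0.273), RR gives ψ = 0.401, H_out = 14.060 kJ/mol
  T = 342.6 K: K = (3.894, 0.480, 0.232), RR gives ψ = 0.233, H_out = 7.850 kJ/mol
  T = 334.7 K: K = (3.408, 0.411, 0.212), RR gives ψ = 0.147, H_out = 4.681 kJ/mol
  T = 330.8 K: K = (3.183, 0.380, 0.202), RR gives ψ = 0.102, H_out = 3.034 kJ/mol
  T = 332.8 K: K = (3.297, 0.396, 0.207), RR gives ψ = 0.126, H_out = 3.888 kJ/mol
Linear interpolation between T = 332.8 (H_out = 3.888) and T = 334.7 (H_out = 4.681) on hF = 4.63 gives T ≈ 334.6 K, at which ψ = 0.15.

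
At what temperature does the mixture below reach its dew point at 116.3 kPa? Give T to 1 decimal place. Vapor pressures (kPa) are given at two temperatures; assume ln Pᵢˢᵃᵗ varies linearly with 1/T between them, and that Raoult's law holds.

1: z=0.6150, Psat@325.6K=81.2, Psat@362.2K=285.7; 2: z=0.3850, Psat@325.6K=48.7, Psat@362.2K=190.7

T = 341.0 K

Dew-point temperature: Σzᵢ·P/Pᵢˢᵃᵗ(T) = 1. Interpolate ln Pᵢˢᵃᵗ = aᵢ + bᵢ/T.
  T = 325.6 K: ΣzᵢP/Pᵢˢᵃᵗ = 1.8003
  T = 362.2 K: ΣzᵢP/Pᵢˢᵃᵗ = 0.4851
  T = 343.9 K: ΣzᵢP/Pᵢˢᵃᵗ = 0.9022
  T = 334.8 K: ΣzᵢP/Pᵢˢᵃᵗ = 1.2599
  T = 339.4 K: ΣzᵢP/Pᵢˢᵃᵗ = 1.0618
  T = 341.6 K: ΣzᵢP/Pᵢˢᵃᵗ = 0.9800
  T = 340.5 K: ΣzᵢP/Pᵢˢᵃᵗ = 1.0199
Interpolating between 340.5 K and 341.6 K gives T ≈ 341.0 K.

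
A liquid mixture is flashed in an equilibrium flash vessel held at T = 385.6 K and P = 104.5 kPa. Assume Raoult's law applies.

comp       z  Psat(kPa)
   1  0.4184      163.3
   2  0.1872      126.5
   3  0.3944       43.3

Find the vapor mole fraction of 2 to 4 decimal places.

Raoult's law: Kᵢ = Pᵢˢᵃᵗ/P = Pᵢˢᵃᵗ/104.5.
  K_1 = 163.3/104.5 = 1.562679, K_2 = 126.5/104.5 = 1.210526, K_3 = 43.3/104.5 = 0.414354
Material balance + equilibrium reduce to Σ zᵢ(Kᵢ−1)/(1+ψ(Kᵢ−1)) = 0.
Check two-phase: ΣzᵢKᵢ = 1.0439 > 1 and Σzᵢ/Kᵢ = 1.3742 > 1, so g(0) = 0.0439 > 0 and g(1) = -0.3742 < 0.
Newton–Raphson from ψ = 0.33:
  ψ = 0.3300: g = -0.05091, g' = -0.3093 → ψ = 0.1654
  ψ = 0.1654: g = -0.00230, g' = -0.2845 → ψ = 0.1574
  ψ = 0.1574: g = -0.00000, g' = -0.2837 → ψ = 0.1573
Converged at ψ = 0.1573.
Compositions from xᵢ = zᵢ/(1+ψ(Kᵢ−1)), yᵢ = Kᵢxᵢ:
  1: x = 0.3844, y = 0.6006
  2: x = 0.1812, y = 0.2193
  3: x = 0.4344, y = 0.1800

y_2 = 0.2193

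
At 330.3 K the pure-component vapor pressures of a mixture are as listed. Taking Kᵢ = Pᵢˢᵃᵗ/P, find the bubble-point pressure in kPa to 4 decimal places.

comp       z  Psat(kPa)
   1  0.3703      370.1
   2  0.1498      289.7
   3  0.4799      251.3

At the bubble point ψ → 0, so ΣzᵢKᵢ = 1 with Kᵢ = Pᵢˢᵃᵗ/P ⇒ P = ΣzᵢPᵢˢᵃᵗ.
P = 0.3703·370.1 + 0.1498·289.7 + 0.4799·251.3 = 301.0440 kPa

Pbub = 301.0440 kPa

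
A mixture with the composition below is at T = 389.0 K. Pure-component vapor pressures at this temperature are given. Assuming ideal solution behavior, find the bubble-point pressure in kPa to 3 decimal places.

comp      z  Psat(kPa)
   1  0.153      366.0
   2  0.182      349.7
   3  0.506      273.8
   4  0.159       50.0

Pbub = 266.136 kPa

At the bubble point ψ → 0, so ΣzᵢKᵢ = 1 with Kᵢ = Pᵢˢᵃᵗ/P ⇒ P = ΣzᵢPᵢˢᵃᵗ.
P = 0.153·366.0 + 0.182·349.7 + 0.506·273.8 + 0.159·50.0 = 266.136 kPa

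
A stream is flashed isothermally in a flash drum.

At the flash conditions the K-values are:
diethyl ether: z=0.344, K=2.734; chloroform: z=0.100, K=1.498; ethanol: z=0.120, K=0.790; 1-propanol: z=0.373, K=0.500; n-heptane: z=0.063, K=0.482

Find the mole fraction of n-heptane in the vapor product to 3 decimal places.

Material balance + equilibrium reduce to Σ zᵢ(Kᵢ−1)/(1+V/F(Kᵢ−1)) = 0.
g(0) = ΣzᵢKᵢ − 1 = 0.402 and g(1) = 1 − Σzᵢ/Kᵢ = -0.221, so a root lies in (0, 1).
Newton–Raphson from V/F = 0.34:
  V/F = 0.340: g = 0.1264, g' = -0.594 → V/F = 0.553
  V/F = 0.553: g = 0.0116, g' = -0.503 → V/F = 0.576
Converged at V/F = 0.576.
Compositions from xᵢ = zᵢ/(1+V/F(Kᵢ−1)), yᵢ = Kᵢxᵢ:
  diethyl ether: x = 0.172, y = 0.471
  chloroform: x = 0.078, y = 0.116
  ethanol: x = 0.137, y = 0.108
  1-propanol: x = 0.524, y = 0.262
  n-heptane: x = 0.090, y = 0.043

y_n-heptane = 0.043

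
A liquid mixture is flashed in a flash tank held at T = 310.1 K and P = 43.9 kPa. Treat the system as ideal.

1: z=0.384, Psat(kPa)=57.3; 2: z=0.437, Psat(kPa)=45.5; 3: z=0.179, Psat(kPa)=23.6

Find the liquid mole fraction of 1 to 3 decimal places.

x_1 = 0.324

Raoult's law: Kᵢ = Pᵢˢᵃᵗ/P = Pᵢˢᵃᵗ/43.9.
  K_1 = 57.3/43.9 = 1.30524, K_2 = 45.5/43.9 = 1.03645, K_3 = 23.6/43.9 = 0.53759
Let ψ = V/F and solve Σ zᵢ(Kᵢ−1)/(1+ψ(Kᵢ−1)) = 0.
g(0) = ΣzᵢKᵢ − 1 = 0.050 and g(1) = 1 − Σzᵢ/Kᵢ = -0.049, so a root lies in (0, 1).
Iterate (Newton) starting at ψ = 0.55:
  ψ = 0.550: g = 0.0050, g' = -0.096 → ψ = 0.602
  ψ = 0.602: g = -0.0001, g' = -0.100 → ψ = 0.601
Converged at ψ = 0.601.
Compositions from xᵢ = zᵢ/(1+ψ(Kᵢ−1)), yᵢ = Kᵢxᵢ:
  1: x = 0.324, y = 0.424
  2: x = 0.428, y = 0.443
  3: x = 0.248, y = 0.133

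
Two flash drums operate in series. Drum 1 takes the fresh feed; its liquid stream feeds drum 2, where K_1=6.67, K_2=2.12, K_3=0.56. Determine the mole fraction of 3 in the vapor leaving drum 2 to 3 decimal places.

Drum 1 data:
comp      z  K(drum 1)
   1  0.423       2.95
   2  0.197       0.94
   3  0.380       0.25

Drum 1:
Rachford–Rice: g(ψ₁) = Σ zᵢ(Kᵢ−1)/(1+ψ₁(Kᵢ−1)) = 0.
g(0) = ΣzᵢKᵢ − 1 = 0.528 and g(1) = 1 − Σzᵢ/Kᵢ = -0.873, so a root lies in (0, 1).
Newton iteration, ψ₁⁰ = 0.56:
  ψ₁ = 0.560: g = -0.1093, g' = -1.004 → ψ₁ = 0.451
  ψ₁ = 0.451: g = -0.0040, g' = -0.944 → ψ₁ = 0.447
Converged at ψ₁ = 0.447.
Drum-1 compositions:
  1: x = 0.226, y = 0.667
  2: x = 0.202, y = 0.190
  3: x = 0.572, y = 0.143
Drum-2 feed = drum-1 liquid: z₂ = (0.2260, 0.2024, 0.5715).
Drum 2:
Newton–Raphson from ψ₂ = 0.52:
  ψ₂ = 0.520: g = 0.1418, g' = -0.754 → ψ₂ = 0.708
  ψ₂ = 0.708: g = 0.0167, g' = -0.601 → ψ₂ = 0.736
Converged at ψ₂ = 0.736.
  1: x = 0.044, y = 0.291
  2: x = 0.111, y = 0.235
  3: x = 0.845, y = 0.473

y_3 (drum 2) = 0.473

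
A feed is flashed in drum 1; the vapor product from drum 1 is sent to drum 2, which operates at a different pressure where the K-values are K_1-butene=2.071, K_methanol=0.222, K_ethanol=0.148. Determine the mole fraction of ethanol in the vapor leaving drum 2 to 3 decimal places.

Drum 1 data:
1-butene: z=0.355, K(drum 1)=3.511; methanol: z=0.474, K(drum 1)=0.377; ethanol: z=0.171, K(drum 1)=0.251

y_ethanol (drum 2) = 0.019

Drum 1:
Material balance + equilibrium reduce to Σ zᵢ(Kᵢ−1)/(1+ψ₁(Kᵢ−1)) = 0.
g(0) = ΣzᵢKᵢ − 1 = 0.468 and g(1) = 1 − Σzᵢ/Kᵢ = -1.040, so a root lies in (0, 1).
Newton–Raphson from ψ₁ = 0.39:
  ψ₁ = 0.390: g = -0.1206, g' = -1.084 → ψ₁ = 0.279
  ψ₁ = 0.279: g = 0.0052, g' = -1.197 → ψ₁ = 0.283
Converged at ψ₁ = 0.283.
Drum-1 compositions:
  1-butene: x = 0.208, y = 0.729
  methanol: x = 0.575, y = 0.217
  ethanol: x = 0.217, y = 0.054
Drum-2 feed = drum-1 vapor: z₂ = (0.7286, 0.2170, 0.0545).
Drum 2:
Rachford–Rice: g(ψ₂) = Σ zᵢ(Kᵢ−1)/(1+ψ₂(Kᵢ−1)) = 0.
Check two-phase: ΣzᵢKᵢ = 1.565 > 1 and Σzᵢ/Kᵢ = 1.697 > 1, so g(0) = 0.565 > 0 and g(1) = -0.697 < 0.
Newton–Raphson from ψ₂ = 0.5:
  ψ₂ = 0.500: g = 0.1511, g' = -0.826 → ψ₂ = 0.683
  ψ₂ = 0.683: g = -0.0204, g' = -1.103 → ψ₂ = 0.664
Converged at ψ₂ = 0.664.
  1-butene: x = 0.426, y = 0.882
  methanol: x = 0.449, y = 0.100
  ethanol: x = 0.125, y = 0.019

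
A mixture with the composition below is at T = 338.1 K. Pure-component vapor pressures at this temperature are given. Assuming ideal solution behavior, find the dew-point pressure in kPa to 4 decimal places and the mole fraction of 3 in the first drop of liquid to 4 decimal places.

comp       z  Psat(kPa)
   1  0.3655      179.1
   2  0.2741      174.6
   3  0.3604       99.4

At the dew point ψ → 1, so Σzᵢ/Kᵢ = 1 with Kᵢ = Pᵢˢᵃᵗ/P ⇒ 1/P = Σzᵢ/Pᵢˢᵃᵗ.
1/P = 0.3655/179.1 + 0.2741/174.6 + 0.3604/99.4 = 0.0072364 ⇒ P = 138.1905 kPa
xᵢ = zᵢP/Pᵢˢᵃᵗ ⇒ x_3 = 0.3604·138.1905/99.4 = 0.5010

Pdew = 138.1905 kPa, x_3 = 0.5010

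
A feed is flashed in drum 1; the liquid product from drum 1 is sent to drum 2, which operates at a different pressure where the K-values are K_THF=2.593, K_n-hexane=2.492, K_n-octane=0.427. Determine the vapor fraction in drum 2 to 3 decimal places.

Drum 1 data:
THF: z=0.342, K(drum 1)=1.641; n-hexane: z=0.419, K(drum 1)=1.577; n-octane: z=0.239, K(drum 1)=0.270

V/F (drum 2) = 0.659

Drum 1:
Material balance + equilibrium reduce to Σ zᵢ(Kᵢ−1)/(1+ψ₁(Kᵢ−1)) = 0.
Check two-phase: ΣzᵢKᵢ = 1.287 > 1 and Σzᵢ/Kᵢ = 1.359 > 1, so g(0) = 0.287 > 0 and g(1) = -0.359 < 0.
Newton–Raphson from ψ₁ = 0.33:
  ψ₁ = 0.330: g = 0.1542, g' = -0.415 → ψ₁ = 0.701
  ψ₁ = 0.701: g = -0.0342, g' = -0.672 → ψ₁ = 0.651
  ψ₁ = 0.651: g = -0.0018, g' = -0.606 → ψ₁ = 0.648
Converged at ψ₁ = 0.648.
Drum-1 compositions:
  THF: x = 0.242, y = 0.397
  n-hexane: x = 0.305, y = 0.481
  n-octane: x = 0.453, y = 0.122
Drum-2 feed = drum-1 liquid: z₂ = (0.2417, 0.3050, 0.4533).
Drum 2:
Newton iteration, ψ₂⁰ = 0.6:
  ψ₂ = 0.600: g = 0.0411, g' = -0.695 → ψ₂ = 0.659
Converged at ψ₂ = 0.659.
  THF: x = 0.118, y = 0.306
  n-hexane: x = 0.154, y = 0.383
  n-octane: x = 0.728, y = 0.311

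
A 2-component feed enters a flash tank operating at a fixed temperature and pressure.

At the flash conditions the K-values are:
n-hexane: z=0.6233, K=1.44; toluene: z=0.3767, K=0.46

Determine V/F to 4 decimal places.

Rachford–Rice: g(V/F) = Σ zᵢ(Kᵢ−1)/(1+V/F(Kᵢ−1)) = 0.
Feasibility: ΣzᵢKᵢ = 1.0708, Σzᵢ/Kᵢ = 1.2518 — both > 1, two phases present.
Binary case is linear: z₁(K₁−1)(1+V/F(K₂−1)) + z₂(K₂−1)(1+V/F(K₁−1)) = 0
⇒ V/F = [z₁(K₁−1)+z₂(K₂−1)] / [−(K₁−1)(K₂−1)] = 0.07083/0.23760 = 0.2981

V/F = 0.2981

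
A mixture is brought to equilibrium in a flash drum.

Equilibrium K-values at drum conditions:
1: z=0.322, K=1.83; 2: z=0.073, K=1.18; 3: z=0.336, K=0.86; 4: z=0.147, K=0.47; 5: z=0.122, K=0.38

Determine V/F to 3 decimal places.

Rachford–Rice: g(V/F) = Σ zᵢ(Kᵢ−1)/(1+V/F(Kᵢ−1)) = 0.
Check two-phase: ΣzᵢKᵢ = 1.080 > 1 and Σzᵢ/Kᵢ = 1.262 > 1, so g(0) = 0.080 > 0 and g(1) = -0.262 < 0.
Newton–Raphson from V/F = 0.34:
  V/F = 0.340: g = -0.0194, g' = -0.281 → V/F = 0.271
Converged at V/F = 0.271.

V/F = 0.271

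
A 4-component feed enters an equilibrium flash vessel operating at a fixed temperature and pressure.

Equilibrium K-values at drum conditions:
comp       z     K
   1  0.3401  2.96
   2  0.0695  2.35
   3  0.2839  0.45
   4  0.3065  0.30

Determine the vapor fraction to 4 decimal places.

ψ = 0.3299

Material balance + equilibrium reduce to Σ zᵢ(Kᵢ−1)/(1+ψ(Kᵢ−1)) = 0.
Check two-phase: ΣzᵢKᵢ = 1.3897 > 1 and Σzᵢ/Kᵢ = 1.7970 > 1, so g(0) = 0.3897 > 0 and g(1) = -0.7970 < 0.
Newton iteration, ψ⁰ = 0.5:
  ψ = 0.5000: g = -0.15277, g' = -0.8973 → ψ = 0.3297
  ψ = 0.3297: g = 0.00016, g' = -0.9247 → ψ = 0.3299
Converged at ψ = 0.3299.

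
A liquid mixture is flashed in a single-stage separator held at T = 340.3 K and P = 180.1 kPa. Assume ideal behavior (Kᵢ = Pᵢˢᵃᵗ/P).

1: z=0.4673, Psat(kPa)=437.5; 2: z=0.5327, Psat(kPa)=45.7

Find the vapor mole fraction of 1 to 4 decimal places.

Raoult's law: Kᵢ = Pᵢˢᵃᵗ/P = Pᵢˢᵃᵗ/180.1.
  K_1 = 437.5/180.1 = 2.429206, K_2 = 45.7/180.1 = 0.253748
Material balance + equilibrium reduce to Σ zᵢ(Kᵢ−1)/(1+ψ(Kᵢ−1)) = 0.
g(0) = ΣzᵢKᵢ − 1 = 0.2703 and g(1) = 1 − Σzᵢ/Kᵢ = -1.2917, so a root lies in (0, 1).
Binary case is linear: z₁(K₁−1)(1+ψ(K₂−1)) + z₂(K₂−1)(1+ψ(K₁−1)) = 0
⇒ ψ = [z₁(K₁−1)+z₂(K₂−1)] / [−(K₁−1)(K₂−1)] = 0.27034/1.06655 = 0.2535
Compositions from xᵢ = zᵢ/(1+ψ(Kᵢ−1)), yᵢ = Kᵢxᵢ:
  1: x = 0.3430, y = 0.8333
  2: x = 0.6570, y = 0.1667

y_1 = 0.8333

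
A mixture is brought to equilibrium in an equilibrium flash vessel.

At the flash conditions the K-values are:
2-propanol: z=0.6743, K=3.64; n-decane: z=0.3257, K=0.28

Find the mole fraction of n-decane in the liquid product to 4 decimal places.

x_n-decane = 0.7857

Material balance + equilibrium reduce to Σ zᵢ(Kᵢ−1)/(1+V/F(Kᵢ−1)) = 0.
g(0) = ΣzᵢKᵢ − 1 = 1.5456 and g(1) = 1 − Σzᵢ/Kᵢ = -0.3485, so a root lies in (0, 1).
Binary case is linear: z₁(K₁−1)(1+V/F(K₂−1)) + z₂(K₂−1)(1+V/F(K₁−1)) = 0
⇒ V/F = [z₁(K₁−1)+z₂(K₂−1)] / [−(K₁−1)(K₂−1)] = 1.54565/1.90080 = 0.8132
Compositions from xᵢ = zᵢ/(1+V/F(Kᵢ−1)), yᵢ = Kᵢxᵢ:
  2-propanol: x = 0.2143, y = 0.7800
  n-decane: x = 0.7857, y = 0.2200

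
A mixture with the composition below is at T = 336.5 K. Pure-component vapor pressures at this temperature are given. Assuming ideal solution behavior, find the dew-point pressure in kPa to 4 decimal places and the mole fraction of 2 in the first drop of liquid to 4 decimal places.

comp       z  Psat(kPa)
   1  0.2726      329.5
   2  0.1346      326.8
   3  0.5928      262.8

At the dew point ψ → 1, so Σzᵢ/Kᵢ = 1 with Kᵢ = Pᵢˢᵃᵗ/P ⇒ 1/P = Σzᵢ/Pᵢˢᵃᵗ.
1/P = 0.2726/329.5 + 0.1346/326.8 + 0.5928/262.8 = 0.0034949 ⇒ P = 286.1317 kPa
xᵢ = zᵢP/Pᵢˢᵃᵗ ⇒ x_2 = 0.1346·286.1317/326.8 = 0.1178

Pdew = 286.1317 kPa, x_2 = 0.1178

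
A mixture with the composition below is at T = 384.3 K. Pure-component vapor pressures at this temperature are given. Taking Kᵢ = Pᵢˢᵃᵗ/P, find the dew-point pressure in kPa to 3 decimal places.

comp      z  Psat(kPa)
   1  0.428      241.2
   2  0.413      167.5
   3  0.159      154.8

Pdew = 189.852 kPa

At the dew point ψ → 1, so Σzᵢ/Kᵢ = 1 with Kᵢ = Pᵢˢᵃᵗ/P ⇒ 1/P = Σzᵢ/Pᵢˢᵃᵗ.
1/P = 0.428/241.2 + 0.413/167.5 + 0.159/154.8 = 0.005267 ⇒ P = 189.852 kPa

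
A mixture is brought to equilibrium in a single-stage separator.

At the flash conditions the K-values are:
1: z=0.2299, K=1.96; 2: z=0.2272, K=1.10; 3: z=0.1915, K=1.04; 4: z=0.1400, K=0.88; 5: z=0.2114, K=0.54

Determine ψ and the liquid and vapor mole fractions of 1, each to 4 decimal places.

ψ = 0.6939, x_1 = 0.1380, y_1 = 0.2704

Material balance + equilibrium reduce to Σ zᵢ(Kᵢ−1)/(1+ψ(Kᵢ−1)) = 0.
Feasibility: ΣzᵢKᵢ = 1.1370, Σzᵢ/Kᵢ = 1.0585 — both > 1, two phases present.
Iterate (Newton) starting at ψ = 0.6:
  ψ = 0.6000: g = 0.01654, g' = -0.1753 → ψ = 0.6943
  ψ = 0.6943: g = -0.00008, g' = -0.1775 → ψ = 0.6939
Converged at ψ = 0.6939.
Compositions from xᵢ = zᵢ/(1+ψ(Kᵢ−1)), yᵢ = Kᵢxᵢ:
  1: x = 0.1380, y = 0.2704
  2: x = 0.2125, y = 0.2337
  3: x = 0.1863, y = 0.1938
  4: x = 0.1527, y = 0.1344
  5: x = 0.3105, y = 0.1677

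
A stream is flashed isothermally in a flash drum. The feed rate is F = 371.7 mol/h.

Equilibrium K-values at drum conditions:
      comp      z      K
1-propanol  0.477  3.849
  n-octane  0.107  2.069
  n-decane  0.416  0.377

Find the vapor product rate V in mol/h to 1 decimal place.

Let ψ = V/F and solve Σ zᵢ(Kᵢ−1)/(1+ψ(Kᵢ−1)) = 0.
Check two-phase: ΣzᵢKᵢ = 2.214 > 1 and Σzᵢ/Kᵢ = 1.279 > 1, so g(0) = 1.214 > 0 and g(1) = -0.279 < 0.
Newton–Raphson from ψ = 0.5:
  ψ = 0.500: g = 0.2586, g' = -1.051 → ψ = 0.746
  ψ = 0.746: g = 0.0142, g' = -0.998 → ψ = 0.760
Converged at ψ = 0.760.
Then V = ψ·F = 0.7602·371.7 = 282.6 mol/h and L = F − V = 89.1 mol/h.

V = 282.6 mol/h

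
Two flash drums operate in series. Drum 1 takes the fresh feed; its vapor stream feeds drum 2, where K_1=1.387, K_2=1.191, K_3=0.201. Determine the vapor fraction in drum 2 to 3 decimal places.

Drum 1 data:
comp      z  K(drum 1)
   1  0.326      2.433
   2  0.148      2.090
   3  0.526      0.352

Drum 1:
Material balance + equilibrium reduce to Σ zᵢ(Kᵢ−1)/(1+ψ₁(Kᵢ−1)) = 0.
g(0) = ΣzᵢKᵢ − 1 = 0.288 and g(1) = 1 − Σzᵢ/Kᵢ = -0.699, so a root lies in (0, 1).
Newton iteration, ψ₁⁰ = 0.62:
  ψ₁ = 0.620: g = -0.2261, g' = -0.867 → ψ₁ = 0.359
  ψ₁ = 0.359: g = -0.0200, g' = -0.758 → ψ₁ = 0.333
Converged at ψ₁ = 0.333.
Drum-1 compositions:
  1: x = 0.221, y = 0.537
  2: x = 0.109, y = 0.227
  3: x = 0.671, y = 0.236
Drum-2 feed = drum-1 vapor: z₂ = (0.5370, 0.2270, 0.2361).
Drum 2:
Newton iteration, ψ₂⁰ = 0.5:
  ψ₂ = 0.500: g = -0.1005, g' = -0.481 → ψ₂ = 0.291
  ψ₂ = 0.291: g = -0.0180, g' = -0.328 → ψ₂ = 0.236
  ψ₂ = 0.236: g = -0.0007, g' = -0.304 → ψ₂ = 0.234
Converged at ψ₂ = 0.234.
  1: x = 0.492, y = 0.683
  2: x = 0.217, y = 0.259
  3: x = 0.290, y = 0.058

V/F (drum 2) = 0.234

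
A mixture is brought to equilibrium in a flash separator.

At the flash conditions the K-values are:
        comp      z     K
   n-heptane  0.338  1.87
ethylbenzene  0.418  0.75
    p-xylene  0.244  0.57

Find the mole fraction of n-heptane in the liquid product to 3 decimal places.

Rachford–Rice: g(ψ) = Σ zᵢ(Kᵢ−1)/(1+ψ(Kᵢ−1)) = 0.
Feasibility: ΣzᵢKᵢ = 1.085, Σzᵢ/Kᵢ = 1.166 — both > 1, two phases present.
Newton–Raphson from ψ = 0.5:
  ψ = 0.500: g = -0.0482, g' = -0.232 → ψ = 0.292
  ψ = 0.292: g = 0.0018, g' = -0.252 → ψ = 0.299
Converged at ψ = 0.299.
Compositions from xᵢ = zᵢ/(1+ψ(Kᵢ−1)), yᵢ = Kᵢxᵢ:
  n-heptane: x = 0.268, y = 0.502
  ethylbenzene: x = 0.452, y = 0.339
  p-xylene: x = 0.280, y = 0.160

x_n-heptane = 0.268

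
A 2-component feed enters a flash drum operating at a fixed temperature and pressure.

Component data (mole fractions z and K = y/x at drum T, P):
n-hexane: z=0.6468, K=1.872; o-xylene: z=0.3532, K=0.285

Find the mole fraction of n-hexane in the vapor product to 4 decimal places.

y_n-hexane = 0.8434

Let β = V/F and solve Σ zᵢ(Kᵢ−1)/(1+β(Kᵢ−1)) = 0.
Feasibility: ΣzᵢKᵢ = 1.3115, Σzᵢ/Kᵢ = 1.5848 — both > 1, two phases present.
Newton–Raphson from β = 0.5:
  β = 0.5000: g = -0.00029, g' = -0.6759 → β = 0.4996
Converged at β = 0.4996.
Compositions from xᵢ = zᵢ/(1+β(Kᵢ−1)), yᵢ = Kᵢxᵢ:
  n-hexane: x = 0.4505, y = 0.8434
  o-xylene: x = 0.5495, y = 0.1566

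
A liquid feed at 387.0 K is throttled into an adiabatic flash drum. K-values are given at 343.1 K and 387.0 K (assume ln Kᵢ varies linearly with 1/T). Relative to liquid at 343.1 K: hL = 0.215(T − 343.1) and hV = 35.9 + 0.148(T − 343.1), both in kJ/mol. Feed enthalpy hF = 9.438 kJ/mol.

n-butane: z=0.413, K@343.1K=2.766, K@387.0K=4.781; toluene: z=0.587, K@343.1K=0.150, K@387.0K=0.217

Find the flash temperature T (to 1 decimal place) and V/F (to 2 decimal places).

T = 351.7 K, V/F = 0.22

Adiabatic flash: solve Rachford–Rice at each trial T, then check hF = ψ·hV(T) + (1−ψ)·hL(T).
  T = 343.1 K: K = (2.766, 0.150), RR gives ψ = 0.153, H_out = 5.510 kJ/mol
  T = 387.0 K: K = (4.781, 0.217), RR gives ψ = 0.372, H_out = 21.706 kJ/mol
  T = 365.1 K: K = (3.699, 0.183), RR gives ψ = 0.288, H_out = 14.635 kJ/mol
  T = 354.1 K: K = (3.213, 0.166), RR gives ψ = 0.230, H_out = 10.451 kJ/mol
  T = 348.6 K: K = (2.985, 0.158), RR gives ψ = 0.195, H_out = 8.100 kJ/mol
  T = 351.4 K: K = (3.100, 0.162), RR gives ψ = 0.213, H_out = 9.323 kJ/mol
  T = 352.8 K: K = (3.158, 0.164), RR gives ψ = 0.222, H_out = 9.914 kJ/mol
Linear interpolation between T = 351.4 (H_out = 9.323) and T = 352.8 (H_out = 9.914) on hF = 9.438 gives T ≈ 351.7 K, at which ψ = 0.22.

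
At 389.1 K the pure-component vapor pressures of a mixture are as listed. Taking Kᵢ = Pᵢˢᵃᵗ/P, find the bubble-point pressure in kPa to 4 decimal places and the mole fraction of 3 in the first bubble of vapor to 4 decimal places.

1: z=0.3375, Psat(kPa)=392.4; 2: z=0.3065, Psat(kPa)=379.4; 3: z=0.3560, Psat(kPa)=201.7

At the bubble point ψ → 0, so ΣzᵢKᵢ = 1 with Kᵢ = Pᵢˢᵃᵗ/P ⇒ P = ΣzᵢPᵢˢᵃᵗ.
P = 0.3375·392.4 + 0.3065·379.4 + 0.3560·201.7 = 320.5263 kPa
yᵢ = zᵢPᵢˢᵃᵗ/P ⇒ y_3 = 0.3560·201.7/320.5263 = 0.2240

Pbub = 320.5263 kPa, y_3 = 0.2240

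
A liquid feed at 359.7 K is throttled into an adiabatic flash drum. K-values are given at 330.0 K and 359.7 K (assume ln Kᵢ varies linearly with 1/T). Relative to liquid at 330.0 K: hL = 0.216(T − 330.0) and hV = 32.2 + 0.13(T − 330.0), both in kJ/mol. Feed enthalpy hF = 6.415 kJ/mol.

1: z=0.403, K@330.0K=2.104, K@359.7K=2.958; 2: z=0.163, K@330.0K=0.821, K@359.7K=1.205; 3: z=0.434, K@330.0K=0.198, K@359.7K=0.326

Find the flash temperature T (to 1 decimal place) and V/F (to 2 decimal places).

Adiabatic flash: solve Rachford–Rice at each trial T, then check hF = ψ·hV(T) + (1−ψ)·hL(T).
  T = 330.0 K: K = (2.104, 0.821, 0.198), RR gives ψ = 0.090, H_out = 2.894 kJ/mol
  T = 359.7 K: K = (2.958, 1.205, 0.326), RR gives ψ = 0.486, H_out = 20.813 kJ/mol
  T = 344.9 K: K = (2.515, 1.004, 0.257), RR gives ψ = 0.306, H_out = 12.691 kJ/mol
  T = 337.4 K: K = (2.303, 0.909, 0.226), RR gives ψ = 0.205, H_out = 8.074 kJ/mol
  T = 333.7 K: K = (2.202, 0.864, 0.212), RR gives ψ = 0.150, H_out = 5.581 kJ/mol
  T = 335.5 K: K = (2.251, 0.886, 0.219), RR gives ψ = 0.177, H_out = 6.816 kJ/mol
Linear interpolation between T = 333.7 (H_out = 5.581) and T = 335.5 (H_out = 6.816) on hF = 6.415 gives T ≈ 334.9 K, at which ψ = 0.17.

T = 334.9 K, V/F = 0.17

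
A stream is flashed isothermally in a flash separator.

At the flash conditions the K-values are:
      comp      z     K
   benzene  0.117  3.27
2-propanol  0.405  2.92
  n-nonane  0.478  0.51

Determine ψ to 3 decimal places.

ψ = 0.825

Iterate (Newton) starting at ψ = 0.39:
  ψ = 0.390: g = 0.2960, g' = -0.833 → ψ = 0.745
  ψ = 0.745: g = 0.0496, g' = -0.621 → ψ = 0.825
Converged at ψ = 0.825.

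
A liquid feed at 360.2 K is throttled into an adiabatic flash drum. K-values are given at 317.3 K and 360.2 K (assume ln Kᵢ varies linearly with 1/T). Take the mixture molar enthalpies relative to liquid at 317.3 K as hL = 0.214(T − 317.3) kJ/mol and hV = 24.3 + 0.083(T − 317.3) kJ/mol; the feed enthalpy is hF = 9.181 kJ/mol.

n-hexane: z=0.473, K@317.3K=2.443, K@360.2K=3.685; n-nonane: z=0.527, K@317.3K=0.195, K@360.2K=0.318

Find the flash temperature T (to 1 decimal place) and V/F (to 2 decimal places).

T = 327.7 K, V/F = 0.30

Adiabatic flash: solve Rachford–Rice at each trial T, then check hF = ψ·hV(T) + (1−ψ)·hL(T).
  T = 317.3 K: K = (2.443, 0.195), RR gives ψ = 0.222, H_out = 5.404 kJ/mol
  T = 360.2 K: K = (3.685, 0.318), RR gives ψ = 0.497, H_out = 18.470 kJ/mol
  T = 338.8 K: K = (3.041, 0.253), RR gives ψ = 0.375, H_out = 12.658 kJ/mol
  T = 328.1 K: K = (2.737, 0.223), RR gives ψ = 0.306, H_out = 9.303 kJ/mol
  T = 322.7 K: K = (2.588, 0.209), RR gives ψ = 0.266, H_out = 7.433 kJ/mol
  T = 325.4 K: K = (2.662, 0.216), RR gives ψ = 0.286, H_out = 8.385 kJ/mol
  T = 326.8 K: K = (2.701, 0.220), RR gives ψ = 0.296, H_out = 8.865 kJ/mol
Linear interpolation between T = 326.8 (H_out = 8.865) and T = 328.1 (H_out = 9.303) on hF = 9.181 gives T ≈ 327.7 K, at which ψ = 0.30.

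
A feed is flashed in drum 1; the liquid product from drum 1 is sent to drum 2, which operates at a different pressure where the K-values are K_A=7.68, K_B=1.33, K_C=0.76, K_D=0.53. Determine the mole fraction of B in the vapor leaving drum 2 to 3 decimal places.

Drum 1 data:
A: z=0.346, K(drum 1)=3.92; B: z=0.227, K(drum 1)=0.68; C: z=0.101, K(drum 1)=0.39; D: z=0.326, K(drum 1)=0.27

y_B (drum 2) = 0.291

Drum 1:
Rachford–Rice: g(ψ₁) = Σ zᵢ(Kᵢ−1)/(1+ψ₁(Kᵢ−1)) = 0.
Feasibility: ΣzᵢKᵢ = 1.638, Σzᵢ/Kᵢ = 1.888 — both > 1, two phases present.
Newton–Raphson from ψ₁ = 0.5:
  ψ₁ = 0.500: g = -0.1392, g' = -1.029 → ψ₁ = 0.365
  ψ₁ = 0.365: g = 0.0034, g' = -1.106 → ψ₁ = 0.368
Converged at ψ₁ = 0.368.
Drum-1 compositions:
  A: x = 0.167, y = 0.654
  B: x = 0.257, y = 0.175
  C: x = 0.130, y = 0.051
  D: x = 0.446, y = 0.120
Drum-2 feed = drum-1 liquid: z₂ = (0.1668, 0.2573, 0.1302, 0.4457).
Drum 2:
Rachford–Rice: g(ψ₂) = Σ zᵢ(Kᵢ−1)/(1+ψ₂(Kᵢ−1)) = 0.
Check two-phase: ΣzᵢKᵢ = 1.959 > 1 and Σzᵢ/Kᵢ = 1.227 > 1, so g(0) = 0.959 > 0 and g(1) = -0.227 < 0.
Iterate (Newton) starting at ψ₂ = 0.59:
  ψ₂ = 0.590: g = -0.0297, g' = -0.523 → ψ₂ = 0.533
  ψ₂ = 0.533: g = 0.0011, g' = -0.563 → ψ₂ = 0.535
Converged at ψ₂ = 0.535.
  A: x = 0.036, y = 0.280
  B: x = 0.219, y = 0.291
  C: x = 0.149, y = 0.114
  D: x = 0.595, y = 0.316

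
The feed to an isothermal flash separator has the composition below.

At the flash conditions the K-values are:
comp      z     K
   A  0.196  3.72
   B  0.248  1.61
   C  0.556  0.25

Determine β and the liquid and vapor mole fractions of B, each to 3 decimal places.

Rachford–Rice: g(β) = Σ zᵢ(Kᵢ−1)/(1+β(Kᵢ−1)) = 0.
Feasibility: ΣzᵢKᵢ = 1.267, Σzᵢ/Kᵢ = 2.431 — both > 1, two phases present.
Iterate (Newton) starting at β = 0.5:
  β = 0.500: g = -0.3254, g' = -1.115 → β = 0.208
  β = 0.208: g = -0.0196, g' = -1.103 → β = 0.190
  β = 0.190: g = 0.0002, g' = -1.129 → β = 0.191
Converged at β = 0.191.
Compositions from xᵢ = zᵢ/(1+β(Kᵢ−1)), yᵢ = Kᵢxᵢ:
  A: x = 0.129, y = 0.480
  B: x = 0.222, y = 0.358
  C: x = 0.649, y = 0.162

β = 0.191, x_B = 0.222, y_B = 0.358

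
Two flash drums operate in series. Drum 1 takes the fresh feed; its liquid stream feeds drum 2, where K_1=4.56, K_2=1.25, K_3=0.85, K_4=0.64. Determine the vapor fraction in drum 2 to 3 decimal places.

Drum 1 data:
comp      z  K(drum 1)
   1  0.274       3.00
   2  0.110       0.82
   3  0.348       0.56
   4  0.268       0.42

V/F (drum 2) = 0.698

Drum 1:
Let ψ₁ = V/F and solve Σ zᵢ(Kᵢ−1)/(1+ψ₁(Kᵢ−1)) = 0.
Feasibility: ΣzᵢKᵢ = 1.220, Σzᵢ/Kᵢ = 1.485 — both > 1, two phases present.
Iterate (Newton) starting at ψ₁ = 0.5:
  ψ₁ = 0.500: g = -0.1630, g' = -0.568 → ψ₁ = 0.213
  ψ₁ = 0.213: g = 0.0174, g' = -0.742 → ψ₁ = 0.236
  ψ₁ = 0.236: g = 0.0003, g' = -0.714 → ψ₁ = 0.237
Converged at ψ₁ = 0.237.
Drum-1 compositions:
  1: x = 0.186, y = 0.558
  2: x = 0.115, y = 0.094
  3: x = 0.388, y = 0.218
  4: x = 0.311, y = 0.130
Drum-2 feed = drum-1 liquid: z₂ = (0.1859, 0.1149, 0.3885, 0.3107).
Drum 2:
Iterate (Newton) starting at ψ₂ = 0.59:
  ψ₂ = 0.590: g = 0.0326, g' = -0.326 → ψ₂ = 0.690
  ψ₂ = 0.690: g = 0.0022, g' = -0.285 → ψ₂ = 0.698
Converged at ψ₂ = 0.698.
  1: x = 0.053, y = 0.243
  2: x = 0.098, y = 0.122
  3: x = 0.434, y = 0.369
  4: x = 0.415, y = 0.266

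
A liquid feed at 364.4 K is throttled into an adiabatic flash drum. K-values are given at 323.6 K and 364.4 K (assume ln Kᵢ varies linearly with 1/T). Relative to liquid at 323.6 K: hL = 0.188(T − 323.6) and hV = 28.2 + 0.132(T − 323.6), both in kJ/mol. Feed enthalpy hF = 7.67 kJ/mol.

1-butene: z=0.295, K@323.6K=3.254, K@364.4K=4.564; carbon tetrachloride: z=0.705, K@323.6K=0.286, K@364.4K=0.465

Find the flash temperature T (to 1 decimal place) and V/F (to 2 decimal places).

Adiabatic flash: solve Rachford–Rice at each trial T, then check hF = ψ·hV(T) + (1−ψ)·hL(T).
  T = 323.6 K: K = (3.254, 0.286), RR gives ψ = 0.100, H_out = 2.831 kJ/mol
  T = 364.4 K: K = (4.564, 0.465), RR gives ψ = 0.354, H_out = 16.834 kJ/mol
  T = 344.0 K: K = (3.893, 0.370), RR gives ψ = 0.225, H_out = 9.910 kJ/mol
  T = 333.8 K: K = (3.569, 0.327), RR gives ψ = 0.164, H_out = 6.438 kJ/mol
  T = 338.9 K: K = (3.730, 0.348), RR gives ψ = 0.194, H_out = 8.184 kJ/mol
  T = 336.4 K: K = (3.650, 0.337), RR gives ψ = 0.179, H_out = 7.331 kJ/mol
  T = 337.6 K: K = (3.688, 0.342), RR gives ψ = 0.186, H_out = 7.742 kJ/mol
Linear interpolation between T = 336.4 (H_out = 7.331) and T = 337.6 (H_out = 7.742) on hF = 7.67 gives T ≈ 337.4 K, at which ψ = 0.19.

T = 337.4 K, V/F = 0.19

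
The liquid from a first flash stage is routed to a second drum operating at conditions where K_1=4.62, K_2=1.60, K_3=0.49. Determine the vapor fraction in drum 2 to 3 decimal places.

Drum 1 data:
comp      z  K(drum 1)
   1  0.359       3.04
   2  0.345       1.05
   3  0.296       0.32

Drum 1:
Material balance + equilibrium reduce to Σ zᵢ(Kᵢ−1)/(1+ψ₁(Kᵢ−1)) = 0.
g(0) = ΣzᵢKᵢ − 1 = 0.548 and g(1) = 1 − Σzᵢ/Kᵢ = -0.372, so a root lies in (0, 1).
Iterate (Newton) starting at ψ₁ = 0.65:
  ψ₁ = 0.650: g = -0.0292, g' = -0.717 → ψ₁ = 0.609
Converged at ψ₁ = 0.609.
Drum-1 compositions:
  1: x = 0.160, y = 0.487
  2: x = 0.335, y = 0.352
  3: x = 0.505, y = 0.162
Drum-2 feed = drum-1 liquid: z₂ = (0.1601, 0.3348, 0.5050).
Drum 2:
Material balance + equilibrium reduce to Σ zᵢ(Kᵢ−1)/(1+ψ₂(Kᵢ−1)) = 0.
Feasibility: ΣzᵢKᵢ = 1.523, Σzᵢ/Kᵢ = 1.275 — both > 1, two phases present.
Newton–Raphson from ψ₂ = 0.42:
  ψ₂ = 0.420: g = 0.0627, g' = -0.620 → ψ₂ = 0.521
  ψ₂ = 0.521: g = 0.0031, g' = -0.566 → ψ₂ = 0.527
Converged at ψ₂ = 0.527.
  1: x = 0.055, y = 0.255
  2: x = 0.254, y = 0.407
  3: x = 0.690, y = 0.338

V/F (drum 2) = 0.527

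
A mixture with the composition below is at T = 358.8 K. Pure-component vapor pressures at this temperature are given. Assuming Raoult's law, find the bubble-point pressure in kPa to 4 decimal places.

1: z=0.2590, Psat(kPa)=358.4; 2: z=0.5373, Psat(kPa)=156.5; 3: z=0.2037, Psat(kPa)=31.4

At the bubble point ψ → 0, so ΣzᵢKᵢ = 1 with Kᵢ = Pᵢˢᵃᵗ/P ⇒ P = ΣzᵢPᵢˢᵃᵗ.
P = 0.2590·358.4 + 0.5373·156.5 + 0.2037·31.4 = 183.3092 kPa

Pbub = 183.3092 kPa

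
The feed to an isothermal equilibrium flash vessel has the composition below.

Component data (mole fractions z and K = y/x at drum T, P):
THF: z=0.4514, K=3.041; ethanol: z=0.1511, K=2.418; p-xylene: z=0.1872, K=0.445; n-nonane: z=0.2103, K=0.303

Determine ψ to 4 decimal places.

ψ = 0.7323

Iterate (Newton) starting at ψ = 0.5:
  ψ = 0.5000: g = 0.21256, g' = -0.9158 → ψ = 0.7321
  ψ = 0.7321: g = 0.00019, g' = -0.9650 → ψ = 0.7323
Converged at ψ = 0.7323.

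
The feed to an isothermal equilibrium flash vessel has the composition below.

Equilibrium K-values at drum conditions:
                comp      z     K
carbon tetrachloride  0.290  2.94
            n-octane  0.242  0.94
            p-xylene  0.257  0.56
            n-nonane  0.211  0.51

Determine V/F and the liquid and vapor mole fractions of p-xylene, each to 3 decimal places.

V/F = 0.475, x_p-xylene = 0.325, y_p-xylene = 0.182

Newton iteration, V/F⁰ = 0.5:
  V/F = 0.500: g = -0.0113, g' = -0.453 → V/F = 0.475
Converged at V/F = 0.475.
Compositions from xᵢ = zᵢ/(1+V/F(Kᵢ−1)), yᵢ = Kᵢxᵢ:
  carbon tetrachloride: x = 0.151, y = 0.444
  n-octane: x = 0.249, y = 0.234
  p-xylene: x = 0.325, y = 0.182
  n-nonane: x = 0.275, y = 0.140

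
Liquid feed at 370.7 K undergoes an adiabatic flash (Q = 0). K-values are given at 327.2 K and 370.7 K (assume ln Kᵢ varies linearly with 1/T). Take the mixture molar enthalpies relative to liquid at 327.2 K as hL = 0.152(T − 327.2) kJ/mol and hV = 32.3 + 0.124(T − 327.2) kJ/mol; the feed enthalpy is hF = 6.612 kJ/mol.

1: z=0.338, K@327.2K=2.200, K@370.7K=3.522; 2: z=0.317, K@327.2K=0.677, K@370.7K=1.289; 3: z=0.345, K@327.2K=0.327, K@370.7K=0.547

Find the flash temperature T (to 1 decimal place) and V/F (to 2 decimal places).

Adiabatic flash: solve Rachford–Rice at each trial T, then check hF = ψ·hV(T) + (1−ψ)·hL(T).
  T = 327.2 K: K = (2.200, 0.677, 0.327), RR gives ψ = 0.112, H_out = 3.628 kJ/mol
  T = 370.7 K: K = (3.522, 1.289, 0.547), RR gives ψ = 1.000, H_out = 37.694 kJ/mol
  T = 348.9 K: K = (2.823, 0.952, 0.430), RR gives ψ = 0.560, H_out = 21.058 kJ/mol
  T = 338.0 K: K = (2.501, 0.807, 0.376), RR gives ψ = 0.335, H_out = 12.359 kJ/mol
  T = 332.6 K: K = (2.348, 0.740, 0.351), RR gives ψ = 0.225, H_out = 8.052 kJ/mol
  T = 329.9 K: K = (2.273, 0.708, 0.339), RR gives ψ = 0.169, H_out = 5.862 kJ/mol
  T = 331.2 K: K = (2.309, 0.723, 0.345), RR gives ψ = 0.196, H_out = 6.921 kJ/mol
Linear interpolation between T = 329.9 (H_out = 5.862) and T = 331.2 (H_out = 6.921) on hF = 6.612 gives T ≈ 330.8 K, at which ψ = 0.19.

T = 330.8 K, V/F = 0.19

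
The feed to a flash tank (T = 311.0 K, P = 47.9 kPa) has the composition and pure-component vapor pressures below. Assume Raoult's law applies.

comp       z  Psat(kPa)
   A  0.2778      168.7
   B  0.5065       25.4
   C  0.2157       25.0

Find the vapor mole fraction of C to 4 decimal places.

y_C = 0.1316

Raoult's law: Kᵢ = Pᵢˢᵃᵗ/P = Pᵢˢᵃᵗ/47.9.
  K_A = 168.7/47.9 = 3.521921, K_B = 25.4/47.9 = 0.530271, K_C = 25.0/47.9 = 0.521921
Newton–Raphson from ψ = 0.43:
  ψ = 0.4300: g = -0.09184, g' = -0.6603 → ψ = 0.2909
  ψ = 0.2909: g = 0.00876, g' = -0.8043 → ψ = 0.3018
  ψ = 0.3018: g = 0.00009, g' = -0.7887 → ψ = 0.3019
Converged at ψ = 0.3019.
Compositions from xᵢ = zᵢ/(1+ψ(Kᵢ−1)), yᵢ = Kᵢxᵢ:
  A: x = 0.1577, y = 0.5555
  B: x = 0.5902, y = 0.3130
  C: x = 0.2521, y = 0.1316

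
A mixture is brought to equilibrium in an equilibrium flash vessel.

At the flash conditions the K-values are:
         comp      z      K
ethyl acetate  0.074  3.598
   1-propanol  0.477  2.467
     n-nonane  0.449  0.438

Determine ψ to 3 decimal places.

ψ = 0.696

Rachford–Rice: g(ψ) = Σ zᵢ(Kᵢ−1)/(1+ψ(Kᵢ−1)) = 0.
Check two-phase: ΣzᵢKᵢ = 1.640 > 1 and Σzᵢ/Kᵢ = 1.239 > 1, so g(0) = 0.640 > 0 and g(1) = -0.239 < 0.
Newton–Raphson from ψ = 0.5:
  ψ = 0.500: g = 0.1363, g' = -0.710 → ψ = 0.692
  ψ = 0.692: g = 0.0031, g' = -0.696 → ψ = 0.696
Converged at ψ = 0.696.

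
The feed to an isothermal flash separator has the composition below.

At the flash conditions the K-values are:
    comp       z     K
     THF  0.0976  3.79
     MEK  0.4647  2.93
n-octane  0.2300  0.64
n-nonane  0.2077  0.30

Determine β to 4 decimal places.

Material balance + equilibrium reduce to Σ zᵢ(Kᵢ−1)/(1+β(Kᵢ−1)) = 0.
Feasibility: ΣzᵢKᵢ = 1.9410, Σzᵢ/Kᵢ = 1.2361 — both > 1, two phases present.
Iterate (Newton) starting at β = 0.37:
  β = 0.3700: g = 0.36549, g' = -0.9981 → β = 0.7362
  β = 0.7362: g = 0.04701, g' = -0.8653 → β = 0.7905
  β = 0.7905: g = -0.00121, g' = -0.9137 → β = 0.7892
Converged at β = 0.7892.

β = 0.7892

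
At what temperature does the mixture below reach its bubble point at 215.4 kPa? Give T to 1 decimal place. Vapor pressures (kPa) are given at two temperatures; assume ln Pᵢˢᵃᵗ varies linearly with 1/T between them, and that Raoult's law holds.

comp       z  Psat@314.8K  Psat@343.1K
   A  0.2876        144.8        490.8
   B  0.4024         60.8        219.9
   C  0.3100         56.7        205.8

T = 335.7 K

Bubble-point temperature: ΣzᵢPᵢˢᵃᵗ(T) = P. Interpolate ln Pᵢˢᵃᵗ = aᵢ + bᵢ/T.
  T = 314.8 K: ΣzᵢPᵢˢᵃᵗ = 83.69 kPa
  T = 343.1 K: ΣzᵢPᵢˢᵃᵗ = 293.44 kPa
  T = 329.0 K: ΣzᵢPᵢˢᵃᵗ = 161.33 kPa
  T = 336.1 K: ΣzᵢPᵢˢᵃᵗ = 219.41 kPa
  T = 332.6 K: ΣzᵢPᵢˢᵃᵗ = 188.85 kPa
  T = 334.4 K: ΣzᵢPᵢˢᵃᵗ = 204.07 kPa
Interpolating between 334.4 K and 336.1 K gives T ≈ 335.7 K.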